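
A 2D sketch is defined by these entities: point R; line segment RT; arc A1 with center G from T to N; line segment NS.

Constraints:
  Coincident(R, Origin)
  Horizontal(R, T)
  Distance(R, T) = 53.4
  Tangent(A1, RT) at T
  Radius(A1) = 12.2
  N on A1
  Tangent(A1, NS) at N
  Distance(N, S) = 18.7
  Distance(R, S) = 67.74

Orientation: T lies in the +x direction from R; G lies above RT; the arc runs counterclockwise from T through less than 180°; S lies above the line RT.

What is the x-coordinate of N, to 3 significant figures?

64.9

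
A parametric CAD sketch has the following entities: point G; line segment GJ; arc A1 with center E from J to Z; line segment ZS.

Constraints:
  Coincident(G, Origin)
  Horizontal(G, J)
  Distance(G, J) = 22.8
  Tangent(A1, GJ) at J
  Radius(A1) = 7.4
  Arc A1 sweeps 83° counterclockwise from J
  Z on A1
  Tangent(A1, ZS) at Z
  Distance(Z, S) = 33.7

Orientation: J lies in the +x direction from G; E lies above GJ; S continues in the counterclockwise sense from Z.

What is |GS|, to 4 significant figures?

52.62

G is at the origin; GJ is horizontal with |GJ| = 22.8 and J on the +x side, so J = (22.80, 0.000). Tangency of A1 to GJ means the radius EJ is perpendicular to GJ, so E = J + (0, 7.4) = (22.80, 7.400). On A1, J sits at bearing -90° from E; an 83° counterclockwise sweep puts Z at bearing -7°, so Z = E + 7.4·(cos -7°, sin -7°) = (30.14, 6.498). Since A1 is tangent to ZS there, EZ ⟂ ZS, so ZS runs along (−sin -7°, cos -7°); with |ZS| = 33.7, S = (34.25, 39.95). Then |GS| = |S − G| = 52.62.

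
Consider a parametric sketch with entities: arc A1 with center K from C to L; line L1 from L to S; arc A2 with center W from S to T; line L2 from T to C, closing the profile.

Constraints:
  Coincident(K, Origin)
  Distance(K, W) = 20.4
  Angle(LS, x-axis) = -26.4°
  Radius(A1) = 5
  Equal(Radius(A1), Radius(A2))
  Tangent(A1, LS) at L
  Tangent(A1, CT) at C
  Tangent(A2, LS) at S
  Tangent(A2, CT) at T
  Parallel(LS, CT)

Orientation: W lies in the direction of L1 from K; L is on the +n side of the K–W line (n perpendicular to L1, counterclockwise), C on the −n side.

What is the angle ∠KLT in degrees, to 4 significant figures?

63.89°

Tangency of A1 to both parallel lines with radius 5.0 puts L and C at K ± 5.0·n: L = (2.223, 4.479), C = (-2.223, -4.479). Equal radii place S and T the same way about W: S = W + 5.0·n = (20.50, -4.592), T = W − 5.0·n = (16.05, -13.55). Then cos ∠KLT = LK·LT / (|LK||LT|), giving 63.89°.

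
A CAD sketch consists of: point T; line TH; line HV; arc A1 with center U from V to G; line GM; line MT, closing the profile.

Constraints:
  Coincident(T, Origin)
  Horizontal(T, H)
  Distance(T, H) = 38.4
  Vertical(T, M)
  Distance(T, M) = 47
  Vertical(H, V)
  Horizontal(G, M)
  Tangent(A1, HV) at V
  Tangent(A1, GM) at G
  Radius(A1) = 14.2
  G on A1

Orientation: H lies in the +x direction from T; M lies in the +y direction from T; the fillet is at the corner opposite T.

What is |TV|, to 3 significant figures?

50.5

T is at the origin; TH is horizontal with |TH| = 38.4 and H on the +x side, so H = (38.4, 0.00). TM is vertical with |TM| = 47.0 and M on the +y side, so M = (0.00, 47.0). The virtual corner opposite T is at (38.4, 47.0). Since A1 is tangent to HV there, UV ⟂ HV and since A1 is tangent to GM there, UG ⟂ GM, with radius 14.2, so the center U sits 14.2 in from both sides at U = (24.2, 32.8). That places the tangent points at V = (38.4, 32.8) on HV and G = (24.2, 47.0) on GM. Then |TV| = |V − T| = 50.5.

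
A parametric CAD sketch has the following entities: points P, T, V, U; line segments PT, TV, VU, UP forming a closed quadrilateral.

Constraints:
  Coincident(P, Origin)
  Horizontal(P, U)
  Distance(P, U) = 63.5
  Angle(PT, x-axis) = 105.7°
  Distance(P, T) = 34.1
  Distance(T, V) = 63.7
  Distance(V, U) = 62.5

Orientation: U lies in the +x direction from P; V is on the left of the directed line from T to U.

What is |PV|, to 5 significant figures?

77.357

Checks: |TV| = 63.70 ✓; |VU| = 62.50 ✓.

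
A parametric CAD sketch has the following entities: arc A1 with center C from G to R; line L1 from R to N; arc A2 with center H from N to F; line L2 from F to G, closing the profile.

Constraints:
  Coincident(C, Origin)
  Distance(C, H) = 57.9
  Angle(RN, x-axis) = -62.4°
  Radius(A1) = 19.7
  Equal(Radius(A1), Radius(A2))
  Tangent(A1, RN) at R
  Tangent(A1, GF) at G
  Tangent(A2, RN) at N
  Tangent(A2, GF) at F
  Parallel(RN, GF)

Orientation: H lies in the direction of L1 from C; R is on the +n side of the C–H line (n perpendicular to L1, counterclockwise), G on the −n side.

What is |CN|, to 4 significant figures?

61.16

Tangency of A1 to both parallel lines with radius 19.7 puts R and G at C ± 19.7·n: R = (17.46, 9.127), G = (-17.46, -9.127). Equal radii place N and F the same way about H: N = H + 19.7·n = (44.28, -42.18), F = H − 19.7·n = (9.367, -60.44). Then |CN| = |N − C| = 61.16.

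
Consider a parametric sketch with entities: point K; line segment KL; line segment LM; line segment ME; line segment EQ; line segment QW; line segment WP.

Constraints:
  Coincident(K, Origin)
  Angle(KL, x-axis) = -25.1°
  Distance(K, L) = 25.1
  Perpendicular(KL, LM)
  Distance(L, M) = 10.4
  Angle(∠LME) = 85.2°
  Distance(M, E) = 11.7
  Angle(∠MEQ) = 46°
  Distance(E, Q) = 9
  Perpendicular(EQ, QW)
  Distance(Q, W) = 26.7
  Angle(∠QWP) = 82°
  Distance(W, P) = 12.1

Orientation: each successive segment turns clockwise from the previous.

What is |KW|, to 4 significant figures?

44.55

K is at the origin; KL runs at -25.1° with length 25.1, so L = (22.73, -10.65). The perpendicularity gives LM at right angles to KL, so LM runs at -115.1°; with |LM| = 10.4, M = (18.32, -20.07). ∠LME = 85.2° gives ME at 150.1° from the x-axis; with |ME| = 11.7, E = (8.175, -14.23). ∠MEQ = 46.0° gives EQ at 16.10° from the x-axis; with |EQ| = 9.0, Q = (16.82, -11.74). The perpendicularity gives QW at right angles to EQ, so QW runs at -73.90°; with |QW| = 26.7, W = (24.23, -37.39). Then |KW| = |W − K| = 44.55.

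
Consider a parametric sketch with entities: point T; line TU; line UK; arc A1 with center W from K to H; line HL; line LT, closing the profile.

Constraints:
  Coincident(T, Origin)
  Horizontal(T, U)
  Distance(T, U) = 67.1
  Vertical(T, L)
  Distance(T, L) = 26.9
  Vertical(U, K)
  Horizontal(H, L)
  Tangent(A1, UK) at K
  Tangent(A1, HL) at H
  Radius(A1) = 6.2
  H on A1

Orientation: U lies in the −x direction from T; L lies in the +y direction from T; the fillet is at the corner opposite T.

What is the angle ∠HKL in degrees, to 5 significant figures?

39.721°

T is at the origin; T and U share the same y with |TU| = 67.1 and U on the −x side, so U = (-67.100, 0.0000). TL is vertical with |TL| = 26.9 and L on the +y side, so L = (0.0000, 26.900). The virtual corner opposite T is at (-67.100, 26.900). A1 meets UK tangentially, so WK is at right angles to UK and tangency of A1 to HL means the radius WH is perpendicular to HL, with radius 6.2, so the center W sits 6.2 in from both sides at W = (-60.900, 20.700). That places the tangent points at K = (-67.100, 20.700) on UK and H = (-60.900, 26.900) on HL. Then cos ∠HKL = KH·KL / (|KH||KL|), giving 39.721°.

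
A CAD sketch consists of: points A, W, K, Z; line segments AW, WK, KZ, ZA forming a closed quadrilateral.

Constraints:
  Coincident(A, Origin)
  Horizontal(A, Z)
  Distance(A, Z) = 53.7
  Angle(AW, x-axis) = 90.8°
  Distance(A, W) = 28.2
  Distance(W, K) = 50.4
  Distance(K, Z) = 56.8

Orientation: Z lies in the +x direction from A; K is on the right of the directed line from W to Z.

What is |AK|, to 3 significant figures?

22.2

A is at the origin; A and Z share the same y with |AZ| = 53.7 and Z in +x, so Z = (53.7, 0). AW runs at 90.8° with |AW| = 28.2, so W = (-0.394, 28.2). K is determined by |WK| = 50.4 and |KZ| = 56.8 together: it lies at the intersection of circle(W, 50.4) and circle(Z, 56.8). With |WZ| = 61.0, the foot of the radical line on WZ is 24.9 from W and the perpendicular offset is √(50.4² − 24.9²) = 43.8. Taking the right-of-WZ solution: K = (1.41, -22.2).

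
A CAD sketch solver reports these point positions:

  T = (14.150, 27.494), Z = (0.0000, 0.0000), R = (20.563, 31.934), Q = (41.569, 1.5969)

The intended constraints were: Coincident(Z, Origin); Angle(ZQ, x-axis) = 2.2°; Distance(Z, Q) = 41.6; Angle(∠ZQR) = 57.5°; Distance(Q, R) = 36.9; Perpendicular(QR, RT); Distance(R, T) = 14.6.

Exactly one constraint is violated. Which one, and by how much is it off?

Distance(R, T) = 14.6 — off by 6.80.

Z = (0.00, 0.00) ✓; ZQ at 2.200° ✓; |ZQ| = 41.60 ✓; ∠ZQR = 57.50° ✓; |QR| = 36.90 ✓; ∠(QR, RT) = 90.00° ✓; |RT| = 7.800 ✗.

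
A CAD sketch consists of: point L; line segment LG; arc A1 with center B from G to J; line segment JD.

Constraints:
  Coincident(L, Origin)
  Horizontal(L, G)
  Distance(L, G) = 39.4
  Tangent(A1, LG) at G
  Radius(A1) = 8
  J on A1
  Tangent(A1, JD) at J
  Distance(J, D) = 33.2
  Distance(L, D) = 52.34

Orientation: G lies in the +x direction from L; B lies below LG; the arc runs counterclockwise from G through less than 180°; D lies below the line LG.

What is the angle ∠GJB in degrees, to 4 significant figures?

44.41°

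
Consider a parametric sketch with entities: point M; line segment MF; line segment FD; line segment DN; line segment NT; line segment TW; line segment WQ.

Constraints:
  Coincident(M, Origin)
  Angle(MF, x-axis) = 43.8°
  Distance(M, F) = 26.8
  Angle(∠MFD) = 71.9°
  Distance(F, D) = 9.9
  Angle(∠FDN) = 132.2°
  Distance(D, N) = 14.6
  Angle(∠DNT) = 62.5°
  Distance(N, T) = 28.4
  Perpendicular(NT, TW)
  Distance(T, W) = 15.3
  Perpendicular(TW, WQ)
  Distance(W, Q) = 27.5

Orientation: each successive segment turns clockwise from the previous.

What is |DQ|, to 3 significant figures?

6.30

M is at the origin; MF runs at 43.8° with length 26.8, so F = (19.3, 18.5). ∠MFD = 71.9° gives FD at -64.3° from the x-axis; with |FD| = 9.9, D = (23.6, 9.63). ∠FDN = 132.2° gives DN at -112° from the x-axis; with |DN| = 14.6, N = (18.1, -3.90). ∠DNT = 62.5° gives NT at 130° from the x-axis; with |NT| = 28.4, T = (-0.263, 17.7). The perpendicularity gives TW at right angles to NT, so TW runs at 40.4°; with |TW| = 15.3, W = (11.4, 27.6). TW is perpendicular to WQ, so WQ runs at -49.6°; with |WQ| = 27.5, Q = (29.2, 6.70). Then |DQ| = |Q − D| = 6.30.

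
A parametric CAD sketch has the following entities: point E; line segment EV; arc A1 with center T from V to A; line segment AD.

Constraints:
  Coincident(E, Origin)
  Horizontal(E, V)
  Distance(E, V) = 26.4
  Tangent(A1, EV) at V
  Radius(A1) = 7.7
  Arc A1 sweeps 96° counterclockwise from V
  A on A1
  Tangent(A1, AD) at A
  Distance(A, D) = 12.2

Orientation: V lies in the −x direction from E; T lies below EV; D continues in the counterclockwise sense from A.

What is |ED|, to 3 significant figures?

38.7

On A1, V sits at bearing 90° from T; a 96° counterclockwise sweep puts A at bearing 186°, so A = T + 7.7·(cos 186°, sin 186°) = (-34.1, -8.50). A1 meets AD tangentially, so TA is at right angles to AD, so AD runs along (−sin 186°, cos 186°); with |AD| = 12.2, D = (-32.8, -20.6). Then |ED| = |D − E| = 38.7.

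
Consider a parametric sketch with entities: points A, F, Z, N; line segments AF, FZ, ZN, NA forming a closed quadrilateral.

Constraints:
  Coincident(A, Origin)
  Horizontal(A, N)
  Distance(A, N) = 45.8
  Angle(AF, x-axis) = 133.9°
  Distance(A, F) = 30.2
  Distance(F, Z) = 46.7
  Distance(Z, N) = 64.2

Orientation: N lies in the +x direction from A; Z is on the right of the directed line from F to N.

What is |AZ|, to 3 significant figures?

27.9

A is at the origin; A and N share the same y with |AN| = 45.8 and N in +x, so N = (45.8, 0). AF runs at 133.9° with |AF| = 30.2, so F = (-20.9, 21.8). Z is determined by |FZ| = 46.7 and |ZN| = 64.2 together: it lies at the intersection of circle(F, 46.7) and circle(N, 64.2). With |FN| = 70.2, the foot of the radical line on FN is 21.3 from F and the perpendicular offset is √(46.7² − 21.3²) = 41.6. Taking the right-of-FN solution: Z = (-13.6, -24.4).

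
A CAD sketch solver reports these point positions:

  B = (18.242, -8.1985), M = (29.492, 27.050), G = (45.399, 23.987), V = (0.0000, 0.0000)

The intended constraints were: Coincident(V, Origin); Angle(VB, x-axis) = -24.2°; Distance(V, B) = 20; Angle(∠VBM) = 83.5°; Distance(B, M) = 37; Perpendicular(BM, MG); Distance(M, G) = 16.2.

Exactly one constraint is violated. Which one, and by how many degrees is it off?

Perpendicular(BM, MG) — off by 6.80°.

V = (0.00, 0.00) ✓; VB at -24.20° ✓; |VB| = 20.00 ✓; ∠VBM = 83.50° ✓; |BM| = 37.00 ✓; ∠(BM, MG) = 83.20° ✗; |MG| = 16.20 ✓.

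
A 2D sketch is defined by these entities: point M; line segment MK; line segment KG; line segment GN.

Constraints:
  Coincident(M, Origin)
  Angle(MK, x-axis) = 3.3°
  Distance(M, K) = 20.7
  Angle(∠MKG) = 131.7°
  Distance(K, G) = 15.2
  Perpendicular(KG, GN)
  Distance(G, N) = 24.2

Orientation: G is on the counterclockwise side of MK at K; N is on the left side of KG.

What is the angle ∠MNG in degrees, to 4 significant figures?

73.20°

M is at the origin; MK runs at 3.3° with length 20.7, so K = 20.7·(cos 3.3°, sin 3.3°) = (20.67, 1.192). ∠MKG = 131.7°, so KG runs at 3.3° + (180° − 131.7°) = 51.60° from the x-axis; with |KG| = 15.2, G = K + 15.2·(cos 51.60°, sin 51.60°) = (30.11, 13.10). The perpendicularity gives GN at right angles to KG; with |GN| = 24.2 on the left of KG, N = G + 24.2·(-0.7837, 0.6211) = (11.14, 28.14). Then cos ∠MNG = NM·NG / (|NM||NG|), giving 73.20°.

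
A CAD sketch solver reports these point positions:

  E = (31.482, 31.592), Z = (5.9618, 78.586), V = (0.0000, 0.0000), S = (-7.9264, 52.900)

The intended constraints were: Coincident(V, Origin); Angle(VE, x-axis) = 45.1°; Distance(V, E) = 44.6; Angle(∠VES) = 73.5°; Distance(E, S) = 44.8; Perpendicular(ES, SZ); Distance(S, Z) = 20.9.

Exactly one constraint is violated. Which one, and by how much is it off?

Distance(S, Z) = 20.9 — off by 8.30.

V = (0.00, 0.00) ✓; VE at 45.10° ✓; |VE| = 44.60 ✓; ∠VES = 73.50° ✓; |ES| = 44.80 ✓; ∠(ES, SZ) = 90.00° ✓; |SZ| = 29.20 ✗.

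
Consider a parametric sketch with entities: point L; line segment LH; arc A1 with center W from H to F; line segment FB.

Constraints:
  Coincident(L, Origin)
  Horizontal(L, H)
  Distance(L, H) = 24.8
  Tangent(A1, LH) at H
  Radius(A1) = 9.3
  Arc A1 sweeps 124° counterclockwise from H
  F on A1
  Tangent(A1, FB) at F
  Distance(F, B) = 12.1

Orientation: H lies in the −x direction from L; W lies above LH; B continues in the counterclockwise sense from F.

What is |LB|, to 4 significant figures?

34.22

On A1, H sits at bearing -90° from W; a 124° counterclockwise sweep puts F at bearing 34°, so F = W + 9.3·(cos 34°, sin 34°) = (-17.09, 14.50). A1 meets FB tangentially, so WF is at right angles to FB, so FB runs along (−sin 34°, cos 34°); with |FB| = 12.1, B = (-23.86, 24.53). Then |LB| = |B − L| = 34.22.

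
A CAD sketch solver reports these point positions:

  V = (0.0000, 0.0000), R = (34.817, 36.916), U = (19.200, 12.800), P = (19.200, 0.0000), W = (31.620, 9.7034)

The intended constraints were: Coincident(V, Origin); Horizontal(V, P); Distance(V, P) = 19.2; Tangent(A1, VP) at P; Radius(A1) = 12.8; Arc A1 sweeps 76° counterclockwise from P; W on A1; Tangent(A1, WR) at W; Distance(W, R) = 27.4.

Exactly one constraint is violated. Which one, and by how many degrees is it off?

Tangent(A1, WR) at W — off by 7.30°.

V = (0.00, 0.00) ✓; V.y = 0.00, P.y = 0.00 ✓; |VP| = 19.20 ✓; ∠(UP, PV) = 90.00° ✓; |UP| = 12.80 ✓; bearing(U→W) − bearing(U→P) = 76.00° ✓; |UW| = 12.80 ✓; ∠(UW, WR) = 82.70° ✗; |WR| = 27.40 ✓.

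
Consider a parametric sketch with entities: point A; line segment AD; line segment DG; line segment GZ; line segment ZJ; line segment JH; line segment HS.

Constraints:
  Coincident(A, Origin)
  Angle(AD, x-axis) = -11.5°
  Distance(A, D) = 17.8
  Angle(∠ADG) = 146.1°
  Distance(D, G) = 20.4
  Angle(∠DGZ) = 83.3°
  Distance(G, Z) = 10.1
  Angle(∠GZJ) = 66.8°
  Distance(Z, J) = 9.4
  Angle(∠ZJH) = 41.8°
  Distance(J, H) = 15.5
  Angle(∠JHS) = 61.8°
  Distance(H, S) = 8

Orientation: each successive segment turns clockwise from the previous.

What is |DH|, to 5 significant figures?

26.328

A is at the origin; AD runs at -11.5° with length 17.8, so D = (17.443, -3.5487). ∠ADG = 146.1° gives DG at -45.400° from the x-axis; with |DG| = 20.4, G = (31.767, -18.074). ∠DGZ = 83.3° gives GZ at -142.10° from the x-axis; with |GZ| = 10.1, Z = (23.797, -24.278). ∠GZJ = 66.8° gives ZJ at 104.70° from the x-axis; with |ZJ| = 9.4, J = (21.412, -15.186). ∠ZJH = 41.8° gives JH at -33.500° from the x-axis; with |JH| = 15.5, H = (34.337, -23.741). Then |DH| = |H − D| = 26.328.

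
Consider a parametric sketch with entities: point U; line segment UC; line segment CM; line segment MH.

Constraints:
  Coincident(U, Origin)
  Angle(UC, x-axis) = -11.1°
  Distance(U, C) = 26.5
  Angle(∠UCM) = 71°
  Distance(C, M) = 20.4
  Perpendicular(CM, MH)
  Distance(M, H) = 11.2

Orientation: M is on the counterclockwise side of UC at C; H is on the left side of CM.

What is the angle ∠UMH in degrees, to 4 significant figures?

25.17°

U is at the origin; UC runs at -11.1° with length 26.5, so C = 26.5·(cos -11.1°, sin -11.1°) = (26.00, -5.102). ∠UCM = 71.0°, so CM runs at -11.1° + (180° − 71.0°) = 97.90° from the x-axis; with |CM| = 20.4, M = C + 20.4·(cos 97.90°, sin 97.90°) = (23.20, 15.10). CM is perpendicular to MH; with |MH| = 11.2 on the left of CM, H = M + 11.2·(-0.9905, -0.1374) = (12.11, 13.57). Then cos ∠UMH = MU·MH / (|MU||MH|), giving 25.17°.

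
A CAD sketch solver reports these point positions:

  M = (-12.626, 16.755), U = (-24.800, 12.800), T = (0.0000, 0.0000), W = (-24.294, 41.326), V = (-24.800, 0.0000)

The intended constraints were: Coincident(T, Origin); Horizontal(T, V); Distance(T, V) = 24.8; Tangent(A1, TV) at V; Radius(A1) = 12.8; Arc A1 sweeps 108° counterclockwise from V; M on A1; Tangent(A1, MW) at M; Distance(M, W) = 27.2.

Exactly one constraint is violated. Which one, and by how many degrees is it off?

Tangent(A1, MW) at M — off by 7.40°.

T = (0.00, 0.00) ✓; T.y = 0.00, V.y = 0.00 ✓; |TV| = 24.80 ✓; ∠(UV, VT) = 90.00° ✓; |UV| = 12.80 ✓; bearing(U→M) − bearing(U→V) = 108.0° ✓; |UM| = 12.80 ✓; ∠(UM, MW) = 82.60° ✗; |MW| = 27.20 ✓.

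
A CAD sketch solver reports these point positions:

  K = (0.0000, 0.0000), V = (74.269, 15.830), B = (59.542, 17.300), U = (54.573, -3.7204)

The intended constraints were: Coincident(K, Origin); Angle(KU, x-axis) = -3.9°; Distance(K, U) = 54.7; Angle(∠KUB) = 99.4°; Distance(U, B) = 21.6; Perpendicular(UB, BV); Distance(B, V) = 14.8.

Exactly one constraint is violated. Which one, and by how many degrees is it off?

Perpendicular(UB, BV) — off by 7.60°.

K = (0.00, 0.00) ✓; KU at -3.900° ✓; |KU| = 54.70 ✓; ∠KUB = 99.40° ✓; |UB| = 21.60 ✓; ∠(UB, BV) = 82.40° ✗; |BV| = 14.80 ✓.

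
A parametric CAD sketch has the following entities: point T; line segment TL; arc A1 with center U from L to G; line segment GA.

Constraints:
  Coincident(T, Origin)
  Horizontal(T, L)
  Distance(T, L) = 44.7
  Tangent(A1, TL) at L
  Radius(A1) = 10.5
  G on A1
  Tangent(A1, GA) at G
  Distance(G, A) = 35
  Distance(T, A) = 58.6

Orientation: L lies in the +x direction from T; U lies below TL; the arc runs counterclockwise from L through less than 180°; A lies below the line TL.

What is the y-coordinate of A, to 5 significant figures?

-46.049

Checks: ∠(UL, LT) = 90.00° ✓; |UL| = 10.50 ✓; |UG| = 10.50 ✓; ∠(UG, GA) = 90.00° ✓; |GA| = 35.00 ✓; |TA| = 58.60 ✓.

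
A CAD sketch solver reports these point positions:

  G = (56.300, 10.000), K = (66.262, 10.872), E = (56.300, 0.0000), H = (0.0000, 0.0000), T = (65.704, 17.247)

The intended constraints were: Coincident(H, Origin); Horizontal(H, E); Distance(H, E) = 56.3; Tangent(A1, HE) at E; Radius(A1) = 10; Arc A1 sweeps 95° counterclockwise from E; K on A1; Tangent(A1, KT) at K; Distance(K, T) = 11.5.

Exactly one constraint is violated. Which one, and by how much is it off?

Distance(K, T) = 11.5 — off by 5.10.

H = (0.00, 0.00) ✓; H.y = 0.00, E.y = 0.00 ✓; |HE| = 56.30 ✓; ∠(GE, EH) = 90.00° ✓; |GE| = 10.00 ✓; bearing(G→K) − bearing(G→E) = 95.00° ✓; |GK| = 10.00 ✓; ∠(GK, KT) = 90.00° ✓; |KT| = 6.399 ✗.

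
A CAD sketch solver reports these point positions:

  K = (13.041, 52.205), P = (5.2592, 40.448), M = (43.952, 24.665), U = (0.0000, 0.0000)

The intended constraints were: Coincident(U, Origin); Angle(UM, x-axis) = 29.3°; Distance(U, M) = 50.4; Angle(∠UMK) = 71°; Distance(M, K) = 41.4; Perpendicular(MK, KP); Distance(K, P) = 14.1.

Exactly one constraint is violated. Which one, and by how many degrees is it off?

Perpendicular(MK, KP) — off by 8.20°.

U = (0.00, 0.00) ✓; UM at 29.30° ✓; |UM| = 50.40 ✓; ∠UMK = 71.00° ✓; |MK| = 41.40 ✓; ∠(MK, KP) = 98.20° ✗; |KP| = 14.10 ✓.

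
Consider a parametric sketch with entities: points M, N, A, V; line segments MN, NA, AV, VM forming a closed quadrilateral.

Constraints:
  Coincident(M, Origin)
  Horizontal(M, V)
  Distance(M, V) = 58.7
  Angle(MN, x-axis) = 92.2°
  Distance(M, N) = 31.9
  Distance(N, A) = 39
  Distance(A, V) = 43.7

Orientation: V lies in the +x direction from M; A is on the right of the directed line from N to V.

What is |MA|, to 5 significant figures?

15.547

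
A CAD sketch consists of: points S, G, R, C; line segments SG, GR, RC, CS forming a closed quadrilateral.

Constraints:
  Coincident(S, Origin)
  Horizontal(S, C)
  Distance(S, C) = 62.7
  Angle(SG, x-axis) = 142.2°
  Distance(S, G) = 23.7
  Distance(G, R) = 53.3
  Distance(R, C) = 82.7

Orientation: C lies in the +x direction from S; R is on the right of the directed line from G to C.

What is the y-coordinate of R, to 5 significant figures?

-38.161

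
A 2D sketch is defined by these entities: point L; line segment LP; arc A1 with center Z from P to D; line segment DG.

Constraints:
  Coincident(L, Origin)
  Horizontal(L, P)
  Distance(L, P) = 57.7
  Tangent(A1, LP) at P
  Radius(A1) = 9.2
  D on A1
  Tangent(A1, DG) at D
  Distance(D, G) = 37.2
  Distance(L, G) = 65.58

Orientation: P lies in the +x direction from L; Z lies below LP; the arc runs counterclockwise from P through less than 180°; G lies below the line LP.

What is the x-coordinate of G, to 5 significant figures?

46.802

Checks: |LP| = 57.70 ✓; |ZD| = 9.200 ✓; ∠(ZD, DG) = 90.00° ✓; |DG| = 37.20 ✓; |LG| = 65.58 ✓.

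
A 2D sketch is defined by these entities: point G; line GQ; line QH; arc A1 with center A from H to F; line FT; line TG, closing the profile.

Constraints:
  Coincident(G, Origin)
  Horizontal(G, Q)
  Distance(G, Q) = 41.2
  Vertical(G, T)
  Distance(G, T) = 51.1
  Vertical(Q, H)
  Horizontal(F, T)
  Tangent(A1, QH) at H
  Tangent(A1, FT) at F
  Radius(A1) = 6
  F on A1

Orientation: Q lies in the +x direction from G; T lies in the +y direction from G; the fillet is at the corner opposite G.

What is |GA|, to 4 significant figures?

57.21

G is at the origin; G and Q share the same y with |GQ| = 41.2 and Q on the +x side, so Q = (41.20, 0.000). GT is vertical with |GT| = 51.1 and T on the +y side, so T = (0.000, 51.10). The virtual corner opposite G is at (41.20, 51.10). Tangency of A1 to QH means the radius AH is perpendicular to QH and the tangent condition forces AF to be normal to FT, with radius 6.0, so the center A sits 6.0 in from both sides at A = (35.20, 45.10). Then |GA| = |A − G| = 57.21.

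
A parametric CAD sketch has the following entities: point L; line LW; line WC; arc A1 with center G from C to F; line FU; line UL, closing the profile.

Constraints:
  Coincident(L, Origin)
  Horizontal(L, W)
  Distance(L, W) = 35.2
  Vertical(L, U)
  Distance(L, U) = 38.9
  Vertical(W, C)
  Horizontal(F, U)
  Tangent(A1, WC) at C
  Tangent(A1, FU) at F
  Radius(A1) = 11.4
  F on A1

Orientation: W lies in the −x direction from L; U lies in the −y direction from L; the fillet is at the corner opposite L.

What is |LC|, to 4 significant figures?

44.67

L is at the origin; LW is horizontal with |LW| = 35.2 and W on the −x side, so W = (-35.20, 0.000). L and U share the same x with |LU| = 38.9 and U on the −y side, so U = (0.000, -38.90). The virtual corner opposite L is at (-35.20, -38.90). Since A1 is tangent to WC there, GC ⟂ WC and since A1 is tangent to FU there, GF ⟂ FU, with radius 11.4, so the center G sits 11.4 in from both sides at G = (-23.80, -27.50). That places the tangent points at C = (-35.20, -27.50) on WC and F = (-23.80, -38.90) on FU. Then |LC| = |C − L| = 44.67.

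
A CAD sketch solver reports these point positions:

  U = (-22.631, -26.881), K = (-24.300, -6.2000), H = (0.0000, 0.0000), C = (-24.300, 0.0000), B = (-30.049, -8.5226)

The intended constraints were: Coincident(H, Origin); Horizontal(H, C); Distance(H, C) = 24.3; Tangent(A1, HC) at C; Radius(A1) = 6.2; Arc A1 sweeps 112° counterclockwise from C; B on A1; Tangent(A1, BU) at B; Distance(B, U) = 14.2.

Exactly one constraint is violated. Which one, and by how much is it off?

Distance(B, U) = 14.2 — off by 5.60.

H = (0.00, 0.00) ✓; H.y = 0.00, C.y = 0.00 ✓; |HC| = 24.30 ✓; ∠(KC, CH) = 90.00° ✓; |KC| = 6.200 ✓; bearing(K→B) − bearing(K→C) = 112.0° ✓; |KB| = 6.200 ✓; ∠(KB, BU) = 90.00° ✓; |BU| = 19.80 ✗.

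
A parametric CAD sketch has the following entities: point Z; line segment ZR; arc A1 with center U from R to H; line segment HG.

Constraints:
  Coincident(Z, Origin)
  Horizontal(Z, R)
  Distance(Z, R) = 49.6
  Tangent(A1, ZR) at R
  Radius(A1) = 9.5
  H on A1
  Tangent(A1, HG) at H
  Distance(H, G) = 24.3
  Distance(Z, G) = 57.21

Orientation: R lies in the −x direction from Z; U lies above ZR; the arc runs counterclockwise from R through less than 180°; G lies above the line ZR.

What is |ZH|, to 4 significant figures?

41.86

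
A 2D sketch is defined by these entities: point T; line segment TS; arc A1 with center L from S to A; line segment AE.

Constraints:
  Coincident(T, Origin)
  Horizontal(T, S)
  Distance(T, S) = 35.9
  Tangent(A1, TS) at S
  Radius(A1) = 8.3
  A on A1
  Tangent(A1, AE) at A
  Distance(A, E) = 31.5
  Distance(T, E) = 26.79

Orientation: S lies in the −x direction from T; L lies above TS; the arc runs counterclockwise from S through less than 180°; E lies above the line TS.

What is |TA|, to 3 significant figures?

30.0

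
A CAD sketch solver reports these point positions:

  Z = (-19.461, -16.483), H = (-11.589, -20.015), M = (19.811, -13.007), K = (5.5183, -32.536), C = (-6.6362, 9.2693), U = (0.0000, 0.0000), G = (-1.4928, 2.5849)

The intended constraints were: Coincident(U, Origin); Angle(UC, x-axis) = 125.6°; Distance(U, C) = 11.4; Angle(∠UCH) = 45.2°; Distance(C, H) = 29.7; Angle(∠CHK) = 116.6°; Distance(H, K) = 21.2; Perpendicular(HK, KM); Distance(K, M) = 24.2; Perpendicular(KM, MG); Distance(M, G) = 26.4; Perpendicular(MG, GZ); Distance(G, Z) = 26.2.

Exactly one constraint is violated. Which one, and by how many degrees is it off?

Perpendicular(MG, GZ) — off by 7.10°.

U = (0.00, 0.00) ✓; UC at 125.6° ✓; |UC| = 11.40 ✓; ∠UCH = 45.20° ✓; |CH| = 29.70 ✓; ∠CHK = 116.6° ✓; |HK| = 21.20 ✓; ∠(HK, KM) = 90.00° ✓; |KM| = 24.20 ✓; ∠(KM, MG) = 90.00° ✓; |MG| = 26.40 ✓; ∠(MG, GZ) = 82.90° ✗; |GZ| = 26.20 ✓.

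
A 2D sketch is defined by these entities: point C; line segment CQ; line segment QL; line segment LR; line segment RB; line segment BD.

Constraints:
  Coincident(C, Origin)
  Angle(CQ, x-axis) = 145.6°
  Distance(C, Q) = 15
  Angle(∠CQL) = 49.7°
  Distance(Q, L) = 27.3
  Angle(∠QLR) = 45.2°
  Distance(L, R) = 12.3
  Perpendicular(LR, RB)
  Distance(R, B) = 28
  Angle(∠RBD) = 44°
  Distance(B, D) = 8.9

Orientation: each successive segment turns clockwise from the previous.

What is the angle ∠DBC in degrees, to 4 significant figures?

63.22°

C is at the origin; CQ runs at 145.6° with length 15.0, so Q = (-12.38, 8.475). ∠CQL = 49.7° gives QL at 15.30° from the x-axis; with |QL| = 27.3, L = (13.96, 15.68). ∠QLR = 45.2° gives LR at -119.5° from the x-axis; with |LR| = 12.3, R = (7.899, 4.973). The perpendicularity gives RB at right angles to LR, so RB runs at 150.5°; with |RB| = 28.0, B = (-16.47, 18.76). ∠RBD = 44.0° gives BD at 14.50° from the x-axis; with |BD| = 8.9, D = (-7.855, 20.99). Then cos ∠DBC = BD·BC / (|BD||BC|), giving 63.22°.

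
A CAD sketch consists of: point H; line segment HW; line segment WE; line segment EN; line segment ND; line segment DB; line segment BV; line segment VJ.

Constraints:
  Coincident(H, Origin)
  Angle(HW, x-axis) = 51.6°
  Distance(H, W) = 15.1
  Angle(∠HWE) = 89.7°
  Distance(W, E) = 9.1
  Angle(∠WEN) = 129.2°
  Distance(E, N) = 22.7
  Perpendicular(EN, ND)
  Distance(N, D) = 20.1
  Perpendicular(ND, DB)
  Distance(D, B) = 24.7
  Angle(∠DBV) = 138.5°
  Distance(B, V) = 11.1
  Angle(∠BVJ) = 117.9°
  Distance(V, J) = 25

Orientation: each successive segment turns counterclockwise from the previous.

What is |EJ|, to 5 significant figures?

12.376

H is at the origin; HW runs at 51.6° with length 15.1, so W = (9.3793, 11.834). ∠HWE = 89.7° gives WE at 141.90° from the x-axis; with |WE| = 9.1, E = (2.2182, 17.449). ∠WEN = 129.2° gives EN at -167.30° from the x-axis; with |EN| = 22.7, N = (-19.926, 12.458). The perpendicularity gives ND at right angles to EN, so ND runs at -77.300°; with |ND| = 20.1, D = (-15.508, -7.1500). ND ⟂ DB, so DB runs at 12.700°; with |DB| = 24.7, B = (8.5882, -1.7198). ∠DBV = 138.5° gives BV at 54.200° from the x-axis; with |BV| = 11.1, V = (15.081, 7.2831). ∠BVJ = 117.9° gives VJ at 116.30° from the x-axis; with |VJ| = 25.0, J = (4.0045, 29.695). Then |EJ| = |J − E| = 12.376.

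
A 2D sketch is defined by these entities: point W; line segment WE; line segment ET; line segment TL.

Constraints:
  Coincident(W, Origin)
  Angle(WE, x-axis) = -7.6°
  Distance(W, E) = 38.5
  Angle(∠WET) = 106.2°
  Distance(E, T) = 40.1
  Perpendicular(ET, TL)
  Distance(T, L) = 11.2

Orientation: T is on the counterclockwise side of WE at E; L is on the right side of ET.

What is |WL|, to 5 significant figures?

70.038

∠WET = 106.2°, so ET runs at -7.6° + (180° − 106.2°) = 66.200° from the x-axis; with |ET| = 40.1, T = E + 40.1·(cos 66.200°, sin 66.200°) = (54.344, 31.598). ET is perpendicular to TL; with |TL| = 11.2 on the right of ET, L = T + 11.2·(0.91496, -0.40355) = (64.592, 27.078). Then |WL| = |L − W| = 70.038.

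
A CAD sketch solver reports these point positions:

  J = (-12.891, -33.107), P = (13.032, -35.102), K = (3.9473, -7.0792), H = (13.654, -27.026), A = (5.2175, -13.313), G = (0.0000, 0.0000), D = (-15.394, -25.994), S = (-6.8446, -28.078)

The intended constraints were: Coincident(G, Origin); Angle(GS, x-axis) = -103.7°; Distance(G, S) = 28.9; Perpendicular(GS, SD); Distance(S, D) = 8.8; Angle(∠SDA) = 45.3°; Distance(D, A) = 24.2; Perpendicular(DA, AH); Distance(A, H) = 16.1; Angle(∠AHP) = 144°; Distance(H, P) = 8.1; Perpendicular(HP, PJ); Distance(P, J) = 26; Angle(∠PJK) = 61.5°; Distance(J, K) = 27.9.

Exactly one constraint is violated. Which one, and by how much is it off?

Distance(J, K) = 27.9 — off by 3.10.

G = (0.00, 0.00) ✓; GS at -103.7° ✓; |GS| = 28.90 ✓; ∠(GS, SD) = 90.00° ✓; |SD| = 8.800 ✓; ∠SDA = 45.30° ✓; |DA| = 24.20 ✓; ∠(DA, AH) = 90.00° ✓; |AH| = 16.10 ✓; ∠AHP = 144.0° ✓; |HP| = 8.100 ✓; ∠(HP, PJ) = 90.00° ✓; |PJ| = 26.00 ✓; ∠PJK = 61.50° ✓; |JK| = 31.00 ✗.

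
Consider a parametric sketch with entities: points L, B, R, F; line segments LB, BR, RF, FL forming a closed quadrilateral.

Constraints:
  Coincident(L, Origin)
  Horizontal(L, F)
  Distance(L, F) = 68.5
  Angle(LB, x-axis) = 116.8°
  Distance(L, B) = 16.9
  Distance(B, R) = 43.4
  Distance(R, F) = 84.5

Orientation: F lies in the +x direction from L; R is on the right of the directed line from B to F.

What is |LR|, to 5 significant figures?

30.302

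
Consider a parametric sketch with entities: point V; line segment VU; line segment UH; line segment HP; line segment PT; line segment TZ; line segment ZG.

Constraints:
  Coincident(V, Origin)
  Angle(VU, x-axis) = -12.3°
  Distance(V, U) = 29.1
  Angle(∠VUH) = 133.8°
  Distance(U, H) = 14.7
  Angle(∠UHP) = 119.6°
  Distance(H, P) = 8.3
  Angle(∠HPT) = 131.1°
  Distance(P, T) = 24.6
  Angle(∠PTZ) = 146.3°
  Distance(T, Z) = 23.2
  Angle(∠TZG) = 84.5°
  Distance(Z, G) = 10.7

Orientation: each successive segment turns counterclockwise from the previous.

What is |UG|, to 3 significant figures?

37.8

V is at the origin; VU runs at -12.3° with length 29.1, so U = (28.4, -6.20). ∠VUH = 133.8° gives UH at 33.9° from the x-axis; with |UH| = 14.7, H = (40.6, 2.00). ∠UHP = 119.6° gives HP at 94.3° from the x-axis; with |HP| = 8.3, P = (40.0, 10.3). ∠HPT = 131.1° gives PT at 143° from the x-axis; with |PT| = 24.6, T = (20.3, 25.0). ∠PTZ = 146.3° gives TZ at 177° from the x-axis; with |TZ| = 23.2, Z = (-2.85, 26.3). ∠TZG = 84.5° gives ZG at -87.6° from the x-axis; with |ZG| = 10.7, G = (-2.41, 15.6). Then |UG| = |G − U| = 37.8.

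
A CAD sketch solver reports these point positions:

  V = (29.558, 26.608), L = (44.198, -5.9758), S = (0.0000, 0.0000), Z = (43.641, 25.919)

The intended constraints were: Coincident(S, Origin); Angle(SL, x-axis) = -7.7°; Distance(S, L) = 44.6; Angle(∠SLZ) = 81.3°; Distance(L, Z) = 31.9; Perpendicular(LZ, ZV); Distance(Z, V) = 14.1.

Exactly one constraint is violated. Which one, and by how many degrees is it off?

Perpendicular(LZ, ZV) — off by 3.80°.

S = (0.00, 0.00) ✓; SL at -7.700° ✓; |SL| = 44.60 ✓; ∠SLZ = 81.30° ✓; |LZ| = 31.90 ✓; ∠(LZ, ZV) = 86.20° ✗; |ZV| = 14.10 ✓.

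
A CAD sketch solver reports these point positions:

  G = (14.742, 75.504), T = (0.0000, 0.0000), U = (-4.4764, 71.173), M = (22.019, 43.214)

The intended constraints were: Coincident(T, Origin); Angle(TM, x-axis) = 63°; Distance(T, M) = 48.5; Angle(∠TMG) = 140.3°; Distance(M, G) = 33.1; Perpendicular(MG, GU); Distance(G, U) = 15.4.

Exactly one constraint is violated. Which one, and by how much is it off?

Distance(G, U) = 15.4 — off by 4.30.

T = (0.00, 0.00) ✓; TM at 63.00° ✓; |TM| = 48.50 ✓; ∠TMG = 140.3° ✓; |MG| = 33.10 ✓; ∠(MG, GU) = 90.00° ✓; |GU| = 19.70 ✗.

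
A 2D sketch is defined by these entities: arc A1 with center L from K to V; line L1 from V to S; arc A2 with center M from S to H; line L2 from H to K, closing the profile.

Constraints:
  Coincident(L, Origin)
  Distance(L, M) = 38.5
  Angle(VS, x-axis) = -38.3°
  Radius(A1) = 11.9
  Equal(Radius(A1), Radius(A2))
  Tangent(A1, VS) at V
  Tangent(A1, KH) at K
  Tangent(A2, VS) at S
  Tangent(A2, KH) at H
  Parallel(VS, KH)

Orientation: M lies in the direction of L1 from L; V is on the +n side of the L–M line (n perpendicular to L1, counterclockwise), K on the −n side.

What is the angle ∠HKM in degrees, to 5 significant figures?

17.176°

The slot axis is L1's direction at -38.3°, so u = (cos -38.3°, sin -38.3°) = (0.78478, -0.61978) and n = (−sin -38.3°, cos -38.3°) = (0.61978, 0.78478). L is at the origin and M lies 38.5 along u from L, so M = 38.5·u = (30.214, -23.861). Tangency of A1 to both parallel lines with radius 11.9 puts V and K at L ± 11.9·n: V = (7.3754, 9.3388), K = (-7.3754, -9.3388). Equal radii place S and H the same way about M: S = M + 11.9·n = (37.589, -14.523), H = M − 11.9·n = (22.839, -33.200). Then cos ∠HKM = KH·KM / (|KH||KM|), giving 17.176°.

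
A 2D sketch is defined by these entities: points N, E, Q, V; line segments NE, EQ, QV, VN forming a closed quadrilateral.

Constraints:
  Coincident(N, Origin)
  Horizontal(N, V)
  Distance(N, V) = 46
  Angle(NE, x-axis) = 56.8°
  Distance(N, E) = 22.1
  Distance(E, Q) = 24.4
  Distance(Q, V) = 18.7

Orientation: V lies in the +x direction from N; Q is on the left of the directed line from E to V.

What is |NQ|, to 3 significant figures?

39.8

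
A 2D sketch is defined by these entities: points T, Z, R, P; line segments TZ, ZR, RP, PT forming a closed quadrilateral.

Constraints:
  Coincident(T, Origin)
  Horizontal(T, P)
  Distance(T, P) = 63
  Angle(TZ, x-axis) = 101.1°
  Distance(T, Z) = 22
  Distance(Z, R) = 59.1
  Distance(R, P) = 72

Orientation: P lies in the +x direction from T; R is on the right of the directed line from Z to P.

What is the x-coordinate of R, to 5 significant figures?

1.3812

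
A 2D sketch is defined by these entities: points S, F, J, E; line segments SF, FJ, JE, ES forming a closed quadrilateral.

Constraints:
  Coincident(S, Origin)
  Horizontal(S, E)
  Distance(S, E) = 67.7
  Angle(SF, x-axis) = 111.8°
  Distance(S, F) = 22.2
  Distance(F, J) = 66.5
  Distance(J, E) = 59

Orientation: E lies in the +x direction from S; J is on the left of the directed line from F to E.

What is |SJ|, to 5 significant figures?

73.689

S is at the origin; S and E share the same y with |SE| = 67.7 and E in +x, so E = (67.7, 0). SF runs at 111.8° with |SF| = 22.2, so F = (-8.2444, 20.612). J is determined by |FJ| = 66.5 and |JE| = 59.0 together: it lies at the intersection of circle(F, 66.5) and circle(E, 59.0). With |FE| = 78.692, the foot of the radical line on FE is 45.327 from F and the perpendicular offset is √(66.5² − 45.327²) = 48.660. Taking the left-of-FE solution: J = (48.245, 55.700).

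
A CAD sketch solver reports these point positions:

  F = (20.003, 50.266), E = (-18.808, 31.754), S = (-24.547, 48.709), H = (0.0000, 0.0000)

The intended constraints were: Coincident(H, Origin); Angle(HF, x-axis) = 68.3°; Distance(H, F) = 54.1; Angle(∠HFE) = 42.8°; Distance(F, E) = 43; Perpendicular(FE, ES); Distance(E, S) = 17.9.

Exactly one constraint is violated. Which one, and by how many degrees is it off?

Perpendicular(FE, ES) — off by 6.80°.

H = (0.00, 0.00) ✓; HF at 68.30° ✓; |HF| = 54.10 ✓; ∠HFE = 42.80° ✓; |FE| = 43.00 ✓; ∠(FE, ES) = 96.80° ✗; |ES| = 17.90 ✓.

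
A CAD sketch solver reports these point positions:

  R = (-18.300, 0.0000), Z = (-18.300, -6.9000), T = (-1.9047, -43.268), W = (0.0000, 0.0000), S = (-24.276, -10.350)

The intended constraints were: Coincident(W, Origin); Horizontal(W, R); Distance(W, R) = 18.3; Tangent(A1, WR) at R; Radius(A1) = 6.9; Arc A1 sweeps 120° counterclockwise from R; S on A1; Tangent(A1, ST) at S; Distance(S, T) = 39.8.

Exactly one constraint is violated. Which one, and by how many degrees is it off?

Tangent(A1, ST) at S — off by 4.20°.

W = (0.00, 0.00) ✓; W.y = 0.00, R.y = 0.00 ✓; |WR| = 18.30 ✓; ∠(ZR, RW) = 90.00° ✓; |ZR| = 6.900 ✓; bearing(Z→S) − bearing(Z→R) = 120.0° ✓; |ZS| = 6.900 ✓; ∠(ZS, ST) = 85.80° ✗; |ST| = 39.80 ✓.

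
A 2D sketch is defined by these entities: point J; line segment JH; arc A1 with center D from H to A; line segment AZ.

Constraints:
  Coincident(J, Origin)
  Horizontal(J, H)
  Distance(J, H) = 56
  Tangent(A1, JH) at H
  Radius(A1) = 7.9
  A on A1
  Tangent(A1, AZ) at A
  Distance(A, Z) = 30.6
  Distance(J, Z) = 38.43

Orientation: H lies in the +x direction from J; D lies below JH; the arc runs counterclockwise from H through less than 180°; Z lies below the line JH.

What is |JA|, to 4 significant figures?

50.29

Checks: ∠(DH, HJ) = 90.00° ✓; |DH| = 7.900 ✓; |DA| = 7.900 ✓; ∠(DA, AZ) = 90.00° ✓; |AZ| = 30.60 ✓; |JZ| = 38.43 ✓.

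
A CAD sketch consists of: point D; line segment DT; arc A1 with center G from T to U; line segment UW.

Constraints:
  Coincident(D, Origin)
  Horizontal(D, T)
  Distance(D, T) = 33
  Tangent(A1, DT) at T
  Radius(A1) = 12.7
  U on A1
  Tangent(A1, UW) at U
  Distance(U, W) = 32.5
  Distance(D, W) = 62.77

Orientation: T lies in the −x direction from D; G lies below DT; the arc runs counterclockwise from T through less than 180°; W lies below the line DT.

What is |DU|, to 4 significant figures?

47.73

D is at the origin; D and T share the same y with |DT| = 33.0 and T on the −x side, so T = (-33.00, 0.000). Tangency of A1 to DT means the radius GT is perpendicular to DT, so G = T + (0, -12.7) = (-33.00, -12.70). Since GU ⟂ UW (tangency), |GW| = √(12.7² + 32.5²) = 34.89 regardless of where U sits on A1. So W lies on both circle(D, 62.77) and circle(G, 34.89); the below-DT intersection is W = (-42.37, -46.31). U is the foot of the tangent from W: U = (-45.64, -13.98).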